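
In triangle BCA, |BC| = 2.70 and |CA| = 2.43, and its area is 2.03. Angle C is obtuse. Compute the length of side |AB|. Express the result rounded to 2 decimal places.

From area = ½·|BC|·|CA|·sin C, we get sin C = 2·area/(|BC|·|CA|) ≈ 0.61881.
Taking the obtuse solution, ∠C ≈ 141.77°.
Law of cosines then gives |AB| ≈ 4.848.

4.85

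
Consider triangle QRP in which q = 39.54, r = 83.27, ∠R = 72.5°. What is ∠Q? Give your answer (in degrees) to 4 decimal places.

∠Q ≈ 26.9276°

Law of sines: sin Q = q·sin R/r ≈ 0.45286.
Since r ≥ q, only the acute value applies: ∠Q ≈ 26.93°.
Then ∠P = 180° − ∠R − ∠Q ≈ 80.57°.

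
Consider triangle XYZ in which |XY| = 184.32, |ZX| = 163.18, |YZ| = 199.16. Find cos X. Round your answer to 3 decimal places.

cos X ≈ 0.348

By the law of cosines, cos X = (|ZX|² + |XY|² − |YZ|²) / (2·|ZX|·|XY|) ≈ 0.34805, so ∠X ≈ 69.63°.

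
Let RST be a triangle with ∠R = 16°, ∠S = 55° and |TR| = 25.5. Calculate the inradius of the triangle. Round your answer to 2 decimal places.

The third angle is ∠T = 180° − ∠R − ∠S = 109.00°.
Law of sines: |ST| = |TR|·sin R/sin S ≈ 8.5805.
Law of sines: |RS| = |TR|·sin T/sin S ≈ 29.434.
Area = ½·|TR|·|ST|·sin T ≈ 103.44.
Semiperimeter s = (8.5805+25.5+29.434)/2 = 31.757.
Inradius = area/s = 103.44/31.757 ≈ 3.2573.

r ≈ 3.26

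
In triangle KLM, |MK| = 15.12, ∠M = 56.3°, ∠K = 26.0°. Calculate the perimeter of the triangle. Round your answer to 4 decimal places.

The third angle is ∠L = 180° − ∠M − ∠K = 97.70°.
Law of sines: |LM| = |MK|·sin K/sin L ≈ 6.6885.
Law of sines: |KL| = |MK|·sin M/sin L ≈ 12.694.
Semiperimeter s = (6.6885+15.12+12.694)/2 = 17.251.
Perimeter = 6.6885 + 15.12 + 12.694 = 34.502.

34.5021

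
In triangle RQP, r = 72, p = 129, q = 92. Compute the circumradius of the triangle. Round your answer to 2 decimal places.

By the law of cosines, cos R = (q² + p² − r²) / (2·q·p) ≈ 0.83927, so ∠R ≈ 32.94°.
Circumradius = r/(2 sin R) ≈ 66.212.

66.21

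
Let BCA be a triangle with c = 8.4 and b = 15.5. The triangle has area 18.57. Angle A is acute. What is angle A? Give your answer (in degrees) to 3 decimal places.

From area = ½·b·c·sin A, we get sin A = 2·area/(b·c) ≈ 0.28525.
Taking the acute solution, ∠A ≈ 16.57°.

∠A ≈ 16.574°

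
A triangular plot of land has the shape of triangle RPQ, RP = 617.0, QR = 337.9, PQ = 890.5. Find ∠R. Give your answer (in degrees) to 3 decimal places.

∠R ≈ 135.642°

By the law of cosines, cos R = (QR² + RP² − PQ²) / (2·QR·RP) ≈ -0.71498, so ∠R ≈ 135.64°.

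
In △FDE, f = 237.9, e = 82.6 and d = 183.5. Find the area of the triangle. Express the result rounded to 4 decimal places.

Semiperimeter s = (237.9 + 183.5 + 82.6)/2 = 252.
Heron's formula: area = √(252·14.1·68.5·169.4) ≈ 6421.1.

area ≈ 6421.1352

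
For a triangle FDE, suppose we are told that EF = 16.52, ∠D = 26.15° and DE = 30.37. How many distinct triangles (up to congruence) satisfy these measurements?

2

DE·sin D = 30.37·sin(26.15°) ≈ 13.38.
Since DE sin D < EF < DE (13.38 < 16.52 < 30.37), two triangles exist.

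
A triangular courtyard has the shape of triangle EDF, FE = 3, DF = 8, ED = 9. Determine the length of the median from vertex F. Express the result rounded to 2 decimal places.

4.03

Median from F: ½√(2·DF² + 2·FE² − ED²) ≈ 4.0311.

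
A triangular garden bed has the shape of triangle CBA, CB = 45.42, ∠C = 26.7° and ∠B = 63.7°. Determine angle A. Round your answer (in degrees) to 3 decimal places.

The third angle is ∠A = 180° − ∠C − ∠B = 89.60°.

89.600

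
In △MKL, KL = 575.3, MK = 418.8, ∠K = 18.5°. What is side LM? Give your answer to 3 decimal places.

222.247

By the law of cosines, LM² = MK² + KL² − 2·MK·KL·cos K = 49394, so LM ≈ 222.25.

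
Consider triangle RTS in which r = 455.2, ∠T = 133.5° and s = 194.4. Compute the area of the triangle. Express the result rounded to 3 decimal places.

32094.508

Area = ½·s·r·sin T ≈ 32095.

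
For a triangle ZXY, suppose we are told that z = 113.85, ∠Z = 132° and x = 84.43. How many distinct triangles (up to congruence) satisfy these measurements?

1

x·sin Z = 84.43·sin(132°) ≈ 62.74.
Since ∠Z is not acute, a triangle exists only if z > x; here z > x, so there is exactly one triangle.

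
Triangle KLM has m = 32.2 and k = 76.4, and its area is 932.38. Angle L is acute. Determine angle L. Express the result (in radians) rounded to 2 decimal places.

0.86

From area = ½·m·k·sin L, we get sin L = 2·area/(m·k) ≈ 0.75801.
Taking the acute solution, ∠L ≈ 0.8603 rad.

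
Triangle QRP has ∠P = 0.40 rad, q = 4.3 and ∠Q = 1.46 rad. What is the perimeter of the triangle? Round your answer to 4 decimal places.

10.1317

The third angle is ∠R = π − ∠P − ∠Q = 1.282 rad.
Law of sines: r = q·sin R/sin Q ≈ 4.1469.
Law of sines: p = q·sin P/sin Q ≈ 1.6848.
Semiperimeter s = (4.3+4.1469+1.6848)/2 = 5.0658.
Perimeter = 4.3 + 4.1469 + 1.6848 = 10.132.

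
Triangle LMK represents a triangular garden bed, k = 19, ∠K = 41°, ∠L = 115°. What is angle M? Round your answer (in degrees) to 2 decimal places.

The third angle is ∠M = 180° − ∠K − ∠L = 24.00°.

∠M ≈ 24.00°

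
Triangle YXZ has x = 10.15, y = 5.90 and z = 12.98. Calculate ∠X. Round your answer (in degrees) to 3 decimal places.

49.107

By the law of cosines, cos X = (z² + y² − x²) / (2·z·y) ≈ 0.65464, so ∠X ≈ 49.11°.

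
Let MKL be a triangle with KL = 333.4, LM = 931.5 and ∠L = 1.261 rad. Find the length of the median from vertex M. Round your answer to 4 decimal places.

By the law of cosines, MK² = KL² + LM² − 2·KL·LM·cos L = 7.8949e+05, so MK ≈ 888.53.
Median from M: ½√(2·LM² + 2·MK² − KL²) ≈ 894.88.

m_M ≈ 894.8753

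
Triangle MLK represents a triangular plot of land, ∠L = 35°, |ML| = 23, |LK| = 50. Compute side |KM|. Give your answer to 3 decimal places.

33.837

By the law of cosines, |KM|² = |ML|² + |LK|² − 2·|ML|·|LK|·cos L = 1145, so |KM| ≈ 33.837.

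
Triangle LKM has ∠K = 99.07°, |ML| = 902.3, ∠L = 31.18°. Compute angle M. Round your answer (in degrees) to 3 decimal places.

∠M ≈ 49.750°

The third angle is ∠M = 180° − ∠L − ∠K = 49.75°.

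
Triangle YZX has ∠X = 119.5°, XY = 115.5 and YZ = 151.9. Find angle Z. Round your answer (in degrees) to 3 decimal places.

Law of sines: sin Z = XY·sin X/YZ ≈ 0.66179.
Since YZ ≥ XY, only the acute value applies: ∠Z ≈ 41.44°.
Then ∠Y = 180° − ∠X − ∠Z ≈ 19.06°.

∠Z ≈ 41.437°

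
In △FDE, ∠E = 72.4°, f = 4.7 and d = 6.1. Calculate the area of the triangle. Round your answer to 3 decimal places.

13.664

Area = ½·f·d·sin E ≈ 13.664.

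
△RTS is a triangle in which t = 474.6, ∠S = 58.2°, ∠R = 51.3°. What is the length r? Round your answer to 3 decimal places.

The third angle is ∠T = 180° − ∠S − ∠R = 70.50°.
Law of sines: r = t·sin R/sin T ≈ 392.93.

392.930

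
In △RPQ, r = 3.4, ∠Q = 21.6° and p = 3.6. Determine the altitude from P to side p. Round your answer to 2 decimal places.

By the law of cosines, q² = r² + p² − 2·r·p·cos Q = 1.7591, so q ≈ 1.3263.
Area = ½·r·p·sin Q ≈ 2.2529.
The altitude from P has length 2·area/p ≈ 1.2516.

h_P ≈ 1.25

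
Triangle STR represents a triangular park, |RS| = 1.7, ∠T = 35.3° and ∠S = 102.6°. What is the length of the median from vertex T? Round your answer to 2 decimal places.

The third angle is ∠R = 180° − ∠S − ∠T = 42.10°.
Law of sines: |TR| = |RS|·sin S/sin T ≈ 2.8711.
Law of sines: |ST| = |RS|·sin R/sin T ≈ 1.9723.
Median from T: ½√(2·|ST|² + 2·|TR|² − |RS|²) ≈ 2.3117.

2.31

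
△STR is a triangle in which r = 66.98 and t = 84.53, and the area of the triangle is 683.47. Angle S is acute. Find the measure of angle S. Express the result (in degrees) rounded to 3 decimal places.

13.971

From area = ½·t·r·sin S, we get sin S = 2·area/(t·r) ≈ 0.24143.
Taking the acute solution, ∠S ≈ 13.97°.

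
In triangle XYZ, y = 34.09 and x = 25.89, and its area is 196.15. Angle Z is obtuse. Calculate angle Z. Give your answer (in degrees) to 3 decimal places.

∠Z ≈ 153.609°

From area = ½·x·y·sin Z, we get sin Z = 2·area/(x·y) ≈ 0.44449.
Taking the obtuse solution, ∠Z ≈ 153.61°.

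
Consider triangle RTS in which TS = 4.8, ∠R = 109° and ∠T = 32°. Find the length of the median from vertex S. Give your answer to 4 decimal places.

3.5478

The third angle is ∠S = 180° − ∠R − ∠T = 39.00°.
Law of sines: SR = TS·sin T/sin R ≈ 2.6902.
Law of sines: RT = TS·sin S/sin R ≈ 3.1948.
Median from S: ½√(2·TS² + 2·SR² − RT²) ≈ 3.5478.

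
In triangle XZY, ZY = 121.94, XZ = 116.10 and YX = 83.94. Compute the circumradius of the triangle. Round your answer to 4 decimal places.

63.7113

By the law of cosines, cos X = (YX² + XZ² − ZY²) / (2·YX·XZ) ≈ 0.29018, so ∠X ≈ 73.13°.
Circumradius = ZY/(2 sin X) ≈ 63.711.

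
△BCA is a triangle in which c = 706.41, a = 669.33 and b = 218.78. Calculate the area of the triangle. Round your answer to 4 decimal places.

area ≈ 73213.7796

Semiperimeter s = (218.78 + 706.41 + 669.33)/2 = 797.26.
Heron's formula: area = √(797.26·578.48·90.85·127.93) ≈ 73214.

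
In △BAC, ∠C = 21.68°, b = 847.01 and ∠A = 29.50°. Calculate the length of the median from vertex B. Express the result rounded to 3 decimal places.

The third angle is ∠B = 180° − ∠A − ∠C = 128.82°.
Law of sines: a = b·sin A/sin B ≈ 535.33.
Law of sines: c = b·sin C/sin B ≈ 401.61.
Median from B: ½√(2·a² + 2·c² − b²) ≈ 211.14.

m_B ≈ 211.141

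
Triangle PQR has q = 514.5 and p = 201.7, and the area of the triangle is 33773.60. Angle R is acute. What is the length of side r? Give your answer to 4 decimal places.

384.4864

From area = ½·p·q·sin R, we get sin R = 2·area/(p·q) ≈ 0.65090.
Taking the acute solution, ∠R ≈ 40.61°.
Law of cosines then gives r ≈ 384.49.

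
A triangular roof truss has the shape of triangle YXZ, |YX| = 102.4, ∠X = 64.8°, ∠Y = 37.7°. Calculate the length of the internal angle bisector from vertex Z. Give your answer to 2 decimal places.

The third angle is ∠Z = 180° − ∠Y − ∠X = 77.50°.
Law of sines: |XZ| = |YX|·sin Y/sin Z ≈ 64.141.
Law of sines: |ZY| = |YX|·sin X/sin Z ≈ 94.904.
The bisector from Z has length 2·|XZ|·|ZY|·cos(∠Z/2)/(|XZ|+|ZY|) ≈ 59.698.

t_Z ≈ 59.70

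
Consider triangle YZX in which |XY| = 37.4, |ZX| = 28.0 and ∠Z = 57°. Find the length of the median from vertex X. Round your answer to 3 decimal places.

Law of sines: sin Y = |ZX|·sin Z/|XY| ≈ 0.62788.
Since |XY| ≥ |ZX|, only the acute value applies: ∠Y ≈ 38.89°.
Then ∠X = 180° − ∠Z − ∠Y ≈ 84.11°.
Law of sines gives |YZ| = |XY|·sin X/sin Z ≈ 44.359.
Median from X: ½√(2·|ZX|² + 2·|XY|² − |YZ|²) ≈ 24.484.

m_X ≈ 24.484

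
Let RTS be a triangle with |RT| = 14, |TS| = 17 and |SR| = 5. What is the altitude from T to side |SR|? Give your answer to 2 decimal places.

Semiperimeter s = (17 + 5 + 14)/2 = 18.
Heron's formula: area = √(18·1·13·4) ≈ 30.594.
The altitude from T has length 2·area/|SR| ≈ 12.238.

h_T ≈ 12.24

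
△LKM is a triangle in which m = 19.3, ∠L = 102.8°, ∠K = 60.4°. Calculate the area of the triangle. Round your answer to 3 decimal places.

546.358

The third angle is ∠M = 180° − ∠L − ∠K = 16.80°.
Law of sines: l = m·sin L/sin M ≈ 65.115.
Law of sines: k = m·sin K/sin M ≈ 58.06.
Area = ½·m·l·sin K ≈ 546.36.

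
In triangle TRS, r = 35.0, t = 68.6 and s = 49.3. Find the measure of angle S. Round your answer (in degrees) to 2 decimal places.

By the law of cosines, cos S = (t² + r² − s²) / (2·t·r) ≈ 0.72896, so ∠S ≈ 43.20°.

∠S ≈ 43.20°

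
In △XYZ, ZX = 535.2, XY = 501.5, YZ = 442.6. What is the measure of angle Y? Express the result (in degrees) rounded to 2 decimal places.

By the law of cosines, cos Y = (XY² + YZ² − ZX²) / (2·XY·YZ) ≈ 0.36258, so ∠Y ≈ 68.74°.

∠Y ≈ 68.74°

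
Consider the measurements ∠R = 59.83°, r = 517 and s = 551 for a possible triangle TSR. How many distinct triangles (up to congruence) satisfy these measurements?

2

s·sin R = 551·sin(59.83°) ≈ 476.4.
Since s sin R < r < s (476.4 < 517 < 551), two triangles exist.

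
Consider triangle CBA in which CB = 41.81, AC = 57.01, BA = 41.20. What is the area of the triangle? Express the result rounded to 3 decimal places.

Semiperimeter s = (41.2 + 57.01 + 41.81)/2 = 70.01.
Heron's formula: area = √(70.01·28.81·13·28.2) ≈ 859.9.

area ≈ 859.900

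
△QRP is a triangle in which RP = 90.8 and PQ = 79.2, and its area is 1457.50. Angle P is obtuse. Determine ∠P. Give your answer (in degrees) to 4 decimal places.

From area = ½·RP·PQ·sin P, we get sin P = 2·area/(RP·PQ) ≈ 0.40535.
Taking the obtuse solution, ∠P ≈ 156.09°.

∠P ≈ 156.0871°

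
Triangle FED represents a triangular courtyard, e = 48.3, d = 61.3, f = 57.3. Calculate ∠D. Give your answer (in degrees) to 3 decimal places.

By the law of cosines, cos D = (f² + e² − d²) / (2·f·e) ≈ 0.33576, so ∠D ≈ 70.38°.

∠D ≈ 70.381°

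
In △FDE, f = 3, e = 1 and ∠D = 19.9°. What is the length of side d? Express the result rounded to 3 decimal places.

By the law of cosines, d² = e² + f² − 2·e·f·cos D = 4.3583, so d ≈ 2.0876.

2.088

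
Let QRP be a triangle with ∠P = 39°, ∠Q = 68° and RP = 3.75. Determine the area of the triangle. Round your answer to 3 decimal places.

The third angle is ∠R = 180° − ∠P − ∠Q = 73.00°.
Law of sines: PQ = RP·sin R/sin Q ≈ 3.8678.
Law of sines: QR = RP·sin P/sin Q ≈ 2.5453.
Area = ½·RP·PQ·sin P ≈ 4.5639.

area ≈ 4.564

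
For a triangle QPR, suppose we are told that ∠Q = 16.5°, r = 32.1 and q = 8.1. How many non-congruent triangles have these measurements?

r·sin Q = 32.1·sin(16.5°) ≈ 9.117.
Since q = 8.1 < 9.117 = r sin Q, no triangle exists.

0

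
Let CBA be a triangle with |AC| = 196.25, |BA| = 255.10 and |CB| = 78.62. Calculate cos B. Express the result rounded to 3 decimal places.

By the law of cosines, cos B = (|CB|² + |BA|² − |AC|²) / (2·|CB|·|BA|) ≈ 0.81629, so ∠B ≈ 35.28°.

0.816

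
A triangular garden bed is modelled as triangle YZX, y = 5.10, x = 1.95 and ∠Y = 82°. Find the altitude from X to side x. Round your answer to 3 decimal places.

h_X ≈ 4.943

Law of sines: sin X = x·sin Y/y ≈ 0.37863.
Since y ≥ x, only the acute value applies: ∠X ≈ 22.25°.
Then ∠Z = 180° − ∠Y − ∠X ≈ 75.75°.
Law of sines gives z = y·sin Z/sin Y ≈ 4.9917.
Area = ½·y·x·sin Z ≈ 4.8195.
The altitude from X has length 2·area/x ≈ 4.9431.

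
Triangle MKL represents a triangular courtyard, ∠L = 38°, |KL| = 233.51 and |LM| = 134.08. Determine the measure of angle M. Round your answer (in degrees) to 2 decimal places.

By the law of cosines, |MK|² = |KL|² + |LM|² − 2·|KL|·|LM|·cos L = 23161, so |MK| ≈ 152.19.
Law of cosines again: cos M = (|LM|² + |MK|² − |KL|²)/(2·|LM|·|MK|) ≈ -0.32807, so ∠M ≈ 109.15°.

∠M ≈ 109.15°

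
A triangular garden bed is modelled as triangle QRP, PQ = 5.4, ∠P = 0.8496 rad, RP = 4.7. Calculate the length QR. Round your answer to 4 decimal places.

By the law of cosines, QR² = RP² + PQ² − 2·RP·PQ·cos P = 17.734, so QR ≈ 4.2112.

4.2112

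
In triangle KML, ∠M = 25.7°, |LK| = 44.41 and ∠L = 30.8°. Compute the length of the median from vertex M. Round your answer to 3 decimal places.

The third angle is ∠K = 180° − ∠M − ∠L = 123.50°.
Law of sines: |ML| = |LK|·sin K/sin M ≈ 85.396.
Law of sines: |KM| = |LK|·sin L/sin M ≈ 52.437.
Median from M: ½√(2·|KM|² + 2·|ML|² − |LK|²) ≈ 67.291.

67.291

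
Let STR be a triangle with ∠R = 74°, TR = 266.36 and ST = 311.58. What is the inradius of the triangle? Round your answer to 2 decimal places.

77.52

Law of sines: sin S = TR·sin R/ST ≈ 0.82175.
Since ST ≥ TR, only the acute value applies: ∠S ≈ 55.26°.
Then ∠T = 180° − ∠R − ∠S ≈ 50.74°.
Law of sines gives RS = ST·sin T/sin R ≈ 250.97.
Area = ½·ST·TR·sin T ≈ 32130.
Semiperimeter s = (266.36+250.97+311.58)/2 = 414.46.
Inradius = area/s = 32130/414.46 ≈ 77.522.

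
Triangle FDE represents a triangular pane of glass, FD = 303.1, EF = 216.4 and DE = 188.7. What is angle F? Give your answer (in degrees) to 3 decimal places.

By the law of cosines, cos F = (EF² + FD² − DE²) / (2·EF·FD) ≈ 0.78586, so ∠F ≈ 38.20°.

∠F ≈ 38.199°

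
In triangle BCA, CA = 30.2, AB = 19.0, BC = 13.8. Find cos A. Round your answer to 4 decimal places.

By the law of cosines, cos A = (CA² + AB² − BC²) / (2·CA·AB) ≈ 0.94336, so ∠A ≈ 19.38°.

cos A ≈ 0.9434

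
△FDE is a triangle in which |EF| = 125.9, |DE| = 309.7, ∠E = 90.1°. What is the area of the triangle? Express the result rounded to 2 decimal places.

Area = ½·|DE|·|EF|·sin E ≈ 19496.

19495.59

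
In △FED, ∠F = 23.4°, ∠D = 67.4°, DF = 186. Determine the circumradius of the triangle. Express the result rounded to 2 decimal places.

93.01

The third angle is ∠E = 180° − ∠D − ∠F = 89.20°.
Law of sines: ED = DF·sin F/sin E ≈ 73.877.
Law of sines: FE = DF·sin D/sin E ≈ 171.73.
Circumradius = DF/(2 sin E) ≈ 93.009.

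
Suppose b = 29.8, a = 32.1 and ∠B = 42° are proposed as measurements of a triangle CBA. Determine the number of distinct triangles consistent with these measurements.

2

a·sin B = 32.1·sin(42°) ≈ 21.48.
Since a sin B < b < a (21.48 < 29.8 < 32.1), two triangles exist.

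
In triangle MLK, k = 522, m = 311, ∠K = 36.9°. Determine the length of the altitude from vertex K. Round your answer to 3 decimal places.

Law of sines: sin M = m·sin K/k ≈ 0.35772.
Since k ≥ m, only the acute value applies: ∠M ≈ 20.96°.
Then ∠L = 180° − ∠K − ∠M ≈ 122.14°.
Law of sines gives l = k·sin L/sin K ≈ 736.16.
Area = ½·k·m·sin L ≈ 68732.
The altitude from K has length 2·area/k ≈ 263.34.

263.340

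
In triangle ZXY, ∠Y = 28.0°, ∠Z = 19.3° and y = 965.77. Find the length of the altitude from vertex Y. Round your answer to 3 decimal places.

The third angle is ∠X = 180° − ∠Y − ∠Z = 132.70°.
Law of sines: z = y·sin Z/sin Y ≈ 679.92.
Law of sines: x = y·sin X/sin Y ≈ 1511.8.
Area = ½·y·z·sin X ≈ 2.4129e+05.
The altitude from Y has length 2·area/y ≈ 499.68.

h_Y ≈ 499.680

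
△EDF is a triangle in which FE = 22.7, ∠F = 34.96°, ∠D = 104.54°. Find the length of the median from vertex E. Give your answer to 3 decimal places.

17.028

The third angle is ∠E = 180° − ∠D − ∠F = 40.50°.
Law of sines: DF = FE·sin E/sin D ≈ 15.23.
Law of sines: ED = FE·sin F/sin D ≈ 13.438.
Median from E: ½√(2·FE² + 2·ED² − DF²) ≈ 17.028.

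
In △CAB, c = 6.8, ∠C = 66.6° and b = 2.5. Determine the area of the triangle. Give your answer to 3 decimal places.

area ≈ 8.482

Law of sines: sin B = b·sin C/c ≈ 0.33741.
Since c ≥ b, only the acute value applies: ∠B ≈ 19.72°.
Then ∠A = 180° − ∠C − ∠B ≈ 93.68°.
Law of sines gives a = c·sin A/sin C ≈ 7.3941.
Area = ½·c·b·sin A ≈ 8.4825.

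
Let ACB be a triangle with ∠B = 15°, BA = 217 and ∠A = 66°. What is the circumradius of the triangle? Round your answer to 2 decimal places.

R ≈ 109.85

The third angle is ∠C = 180° − ∠B − ∠A = 99.00°.
Law of sines: CB = BA·sin A/sin C ≈ 200.71.
Law of sines: AC = BA·sin B/sin C ≈ 56.864.
Circumradius = BA/(2 sin C) ≈ 109.85.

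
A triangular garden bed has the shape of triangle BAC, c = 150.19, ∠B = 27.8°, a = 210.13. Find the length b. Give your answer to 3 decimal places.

By the law of cosines, b² = a² + c² − 2·a·c·cos B = 10878, so b ≈ 104.3.

104.297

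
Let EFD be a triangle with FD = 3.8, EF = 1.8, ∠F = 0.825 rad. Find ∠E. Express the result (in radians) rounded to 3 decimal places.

By the law of cosines, DE² = EF² + FD² − 2·EF·FD·cos F = 8.3973, so DE ≈ 2.8978.
Law of cosines again: cos E = (DE² + EF² − FD²)/(2·DE·EF) ≈ -0.26866, so ∠E ≈ 1.843 rad.

1.843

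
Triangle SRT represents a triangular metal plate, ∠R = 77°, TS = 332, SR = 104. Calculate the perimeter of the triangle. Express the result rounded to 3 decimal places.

775.552

Law of sines: sin T = SR·sin R/TS ≈ 0.30522.
Since TS ≥ SR, only the acute value applies: ∠T ≈ 17.77°.
Then ∠S = 180° − ∠R − ∠T ≈ 85.23°.
Law of sines gives RT = TS·sin S/sin R ≈ 339.55.
Semiperimeter s = (339.55+332+104)/2 = 387.78.
Perimeter = 339.55 + 332 + 104 = 775.55.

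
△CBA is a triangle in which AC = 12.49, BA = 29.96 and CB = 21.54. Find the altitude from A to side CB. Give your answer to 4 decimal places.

Semiperimeter s = (29.96 + 12.49 + 21.54)/2 = 31.995.
Heron's formula: area = √(31.995·2.035·19.505·10.455) ≈ 115.23.
The altitude from A has length 2·area/CB ≈ 10.699.

h_A ≈ 10.6990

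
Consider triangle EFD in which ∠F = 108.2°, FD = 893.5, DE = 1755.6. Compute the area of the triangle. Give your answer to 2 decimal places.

Law of sines: sin E = FD·sin F/DE ≈ 0.48348.
Since DE ≥ FD, only the acute value applies: ∠E ≈ 28.91°.
Then ∠D = 180° − ∠F − ∠E ≈ 42.89°.
Law of sines gives EF = DE·sin D/sin F ≈ 1257.7.
Area = ½·DE·FD·sin D ≈ 5.3377e+05.

533768.45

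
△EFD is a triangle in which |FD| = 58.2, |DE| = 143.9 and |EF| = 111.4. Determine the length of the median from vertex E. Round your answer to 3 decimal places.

125.347

Median from E: ½√(2·|DE|² + 2·|EF|² − |FD|²) ≈ 125.35.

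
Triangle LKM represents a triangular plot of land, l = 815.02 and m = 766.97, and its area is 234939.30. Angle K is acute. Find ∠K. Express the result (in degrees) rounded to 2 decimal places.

∠K ≈ 48.74°

From area = ½·m·l·sin K, we get sin K = 2·area/(m·l) ≈ 0.75169.
Taking the acute solution, ∠K ≈ 48.74°.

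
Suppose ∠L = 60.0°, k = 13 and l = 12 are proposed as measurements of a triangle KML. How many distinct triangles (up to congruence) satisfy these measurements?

2

k·sin L = 13·sin(60.0°) ≈ 11.26.
Since k sin L < l < k (11.26 < 12 < 13), two triangles exist.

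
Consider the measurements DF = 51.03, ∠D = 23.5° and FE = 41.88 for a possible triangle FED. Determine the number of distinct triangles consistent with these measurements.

2

DF·sin D = 51.03·sin(23.5°) ≈ 20.35.
Since DF sin D < FE < DF (20.35 < 41.88 < 51.03), two triangles exist.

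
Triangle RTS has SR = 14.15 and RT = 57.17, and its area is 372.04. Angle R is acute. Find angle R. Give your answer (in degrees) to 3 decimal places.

66.897

From area = ½·SR·RT·sin R, we get sin R = 2·area/(SR·RT) ≈ 0.91980.
Taking the acute solution, ∠R ≈ 66.90°.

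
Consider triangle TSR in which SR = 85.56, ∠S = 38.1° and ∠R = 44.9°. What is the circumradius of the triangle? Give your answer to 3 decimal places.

The third angle is ∠T = 180° − ∠S − ∠R = 97.00°.
Law of sines: RT = SR·sin S/sin T ≈ 53.19.
Law of sines: TS = SR·sin R/sin T ≈ 60.848.
Circumradius = SR/(2 sin T) ≈ 43.101.

43.101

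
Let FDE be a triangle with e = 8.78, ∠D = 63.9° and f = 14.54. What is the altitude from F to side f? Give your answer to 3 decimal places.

7.885

By the law of cosines, d² = e² + f² − 2·e·f·cos D = 176.17, so d ≈ 13.273.
Area = ½·e·f·sin D ≈ 57.322.
The altitude from F has length 2·area/f ≈ 7.8847.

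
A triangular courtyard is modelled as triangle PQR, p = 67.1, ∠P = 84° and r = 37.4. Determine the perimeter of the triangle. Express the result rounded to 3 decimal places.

Law of sines: sin R = r·sin P/p ≈ 0.55432.
Since p ≥ r, only the acute value applies: ∠R ≈ 33.66°.
Then ∠Q = 180° − ∠P − ∠R ≈ 62.34°.
Law of sines gives q = p·sin Q/sin P ≈ 59.757.
Semiperimeter s = (67.1+59.757+37.4)/2 = 82.128.
Perimeter = 67.1 + 59.757 + 37.4 = 164.26.

perimeter ≈ 164.257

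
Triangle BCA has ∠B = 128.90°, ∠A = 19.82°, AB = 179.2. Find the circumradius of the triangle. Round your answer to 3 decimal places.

The third angle is ∠C = 180° − ∠A − ∠B = 31.28°.
Law of sines: CA = AB·sin B/sin C ≈ 268.6.
Law of sines: BC = AB·sin A/sin C ≈ 117.02.
Circumradius = AB/(2 sin C) ≈ 172.57.

R ≈ 172.566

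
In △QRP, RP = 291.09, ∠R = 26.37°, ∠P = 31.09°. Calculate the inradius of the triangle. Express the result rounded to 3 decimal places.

r ≈ 37.018

The third angle is ∠Q = 180° − ∠R − ∠P = 122.54°.
Law of sines: PQ = RP·sin R/sin Q ≈ 153.37.
Law of sines: QR = RP·sin P/sin Q ≈ 178.31.
Area = ½·RP·PQ·sin P ≈ 11527.
Semiperimeter s = (291.09+153.37+178.31)/2 = 311.38.
Inradius = area/s = 11527/311.38 ≈ 37.018.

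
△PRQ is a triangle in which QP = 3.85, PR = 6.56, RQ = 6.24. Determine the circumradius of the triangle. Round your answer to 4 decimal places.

3.3649

By the law of cosines, cos P = (QP² + PR² − RQ²) / (2·QP·PR) ≈ 0.37453, so ∠P ≈ 68.00°.
Circumradius = RQ/(2 sin P) ≈ 3.3649.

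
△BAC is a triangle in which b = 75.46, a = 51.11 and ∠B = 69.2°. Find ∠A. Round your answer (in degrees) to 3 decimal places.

39.284

Law of sines: sin A = a·sin B/b ≈ 0.63317.
Since b ≥ a, only the acute value applies: ∠A ≈ 39.28°.
Then ∠C = 180° − ∠B − ∠A ≈ 71.52°.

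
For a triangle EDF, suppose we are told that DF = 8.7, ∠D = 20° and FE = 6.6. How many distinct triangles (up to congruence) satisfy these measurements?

DF·sin D = 8.7·sin(20°) ≈ 2.976.
Since DF sin D < FE < DF (2.976 < 6.6 < 8.7), two triangles exist.

2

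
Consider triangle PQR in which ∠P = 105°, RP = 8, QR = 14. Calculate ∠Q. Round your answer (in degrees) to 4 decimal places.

∠Q ≈ 33.5014°

Law of sines: sin Q = RP·sin P/QR ≈ 0.55196.
Since QR ≥ RP, only the acute value applies: ∠Q ≈ 33.50°.
Then ∠R = 180° − ∠P − ∠Q ≈ 41.50°.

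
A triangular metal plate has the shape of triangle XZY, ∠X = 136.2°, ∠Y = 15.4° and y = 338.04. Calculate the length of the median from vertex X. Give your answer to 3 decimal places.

m_X ≈ 215.289

The third angle is ∠Z = 180° − ∠Y − ∠X = 28.40°.
Law of sines: x = y·sin X/sin Y ≈ 881.06.
Law of sines: z = y·sin Z/sin Y ≈ 605.45.
Median from X: ½√(2·z² + 2·y² − x²) ≈ 215.29.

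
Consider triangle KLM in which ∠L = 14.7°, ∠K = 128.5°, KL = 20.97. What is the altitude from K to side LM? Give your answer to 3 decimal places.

h_K ≈ 5.321

The third angle is ∠M = 180° − ∠K − ∠L = 36.80°.
Law of sines: LM = KL·sin K/sin M ≈ 27.397.
Law of sines: MK = KL·sin L/sin M ≈ 8.8833.
Area = ½·KL·LM·sin L ≈ 72.893.
The altitude from K has length 2·area/LM ≈ 5.3213.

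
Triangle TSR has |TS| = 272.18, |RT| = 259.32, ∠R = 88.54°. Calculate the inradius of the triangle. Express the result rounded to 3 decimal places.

Law of sines: sin S = |RT|·sin R/|TS| ≈ 0.95244.
Since |TS| ≥ |RT|, only the acute value applies: ∠S ≈ 72.26°.
Then ∠T = 180° − ∠R − ∠S ≈ 19.20°.
Law of sines gives |SR| = |TS|·sin T/sin R ≈ 89.545.
Area = ½·|TS|·|RT|·sin T ≈ 11607.
Semiperimeter s = (89.545+259.32+272.18)/2 = 310.52.
Inradius = area/s = 11607/310.52 ≈ 37.378.

37.378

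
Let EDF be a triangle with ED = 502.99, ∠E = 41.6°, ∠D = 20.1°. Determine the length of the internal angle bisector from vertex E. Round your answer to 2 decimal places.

t_E ≈ 264.01

The third angle is ∠F = 180° − ∠E − ∠D = 118.30°.
Law of sines: DF = ED·sin E/sin F ≈ 379.28.
Law of sines: FE = ED·sin D/sin F ≈ 196.32.
The bisector from E has length 2·FE·ED·cos(∠E/2)/(FE+ED) ≈ 264.01.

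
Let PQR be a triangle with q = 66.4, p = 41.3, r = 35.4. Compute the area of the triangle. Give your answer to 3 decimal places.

area ≈ 634.783

Semiperimeter s = (41.3 + 66.4 + 35.4)/2 = 71.55.
Heron's formula: area = √(71.55·30.25·5.15·36.15) ≈ 634.78.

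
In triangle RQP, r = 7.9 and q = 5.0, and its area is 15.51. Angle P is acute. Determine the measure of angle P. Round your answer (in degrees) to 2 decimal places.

51.75

From area = ½·r·q·sin P, we get sin P = 2·area/(r·q) ≈ 0.78532.
Taking the acute solution, ∠P ≈ 51.75°.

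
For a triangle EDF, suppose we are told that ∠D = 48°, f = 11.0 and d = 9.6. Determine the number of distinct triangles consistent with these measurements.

f·sin D = 11.0·sin(48°) ≈ 8.175.
Since f sin D < d < f (8.175 < 9.6 < 11.0), two triangles exist.

2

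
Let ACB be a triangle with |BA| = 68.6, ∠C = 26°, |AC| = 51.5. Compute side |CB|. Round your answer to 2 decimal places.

111.07

Law of sines: sin B = |AC|·sin C/|BA| ≈ 0.32910.
Since |BA| ≥ |AC|, only the acute value applies: ∠B ≈ 19.21°.
Then ∠A = 180° − ∠C − ∠B ≈ 134.79°.
Law of sines gives |CB| = |BA|·sin A/sin C ≈ 111.07.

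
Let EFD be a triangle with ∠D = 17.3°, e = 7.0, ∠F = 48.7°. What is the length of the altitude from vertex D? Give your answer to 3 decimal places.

h_D ≈ 5.259

The third angle is ∠E = 180° − ∠F − ∠D = 114.00°.
Law of sines: f = e·sin F/sin E ≈ 5.7565.
Law of sines: d = e·sin D/sin E ≈ 2.2786.
Area = ½·e·f·sin D ≈ 5.9915.
The altitude from D has length 2·area/d ≈ 5.2588.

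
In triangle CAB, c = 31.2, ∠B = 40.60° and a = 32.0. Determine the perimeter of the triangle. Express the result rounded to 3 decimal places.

85.139

By the law of cosines, b² = c² + a² − 2·c·a·cos B = 481.33, so b ≈ 21.939.
Semiperimeter s = (31.2+32+21.939)/2 = 42.57.
Perimeter = 31.2 + 32 + 21.939 = 85.139.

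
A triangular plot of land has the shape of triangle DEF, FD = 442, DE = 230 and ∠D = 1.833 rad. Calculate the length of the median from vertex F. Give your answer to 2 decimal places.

m_F ≈ 484.71

By the law of cosines, EF² = FD² + DE² − 2·FD·DE·cos D = 3.0097e+05, so EF ≈ 548.6.
Median from F: ½√(2·EF² + 2·FD² − DE²) ≈ 484.71.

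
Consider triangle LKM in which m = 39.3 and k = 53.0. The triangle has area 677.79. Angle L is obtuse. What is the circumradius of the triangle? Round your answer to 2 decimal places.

66.61

From area = ½·k·m·sin L, we get sin L = 2·area/(k·m) ≈ 0.65081.
Taking the obtuse solution, ∠L ≈ 2.433 rad.
Law of cosines then gives l ≈ 86.697.
Circumradius = l/(2 sin L) ≈ 66.606.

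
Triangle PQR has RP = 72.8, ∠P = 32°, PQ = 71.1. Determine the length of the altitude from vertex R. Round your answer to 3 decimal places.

h_R ≈ 38.578

By the law of cosines, QR² = RP² + PQ² − 2·RP·PQ·cos P = 1575.9, so QR ≈ 39.698.
Area = ½·RP·PQ·sin P ≈ 1371.5.
The altitude from R has length 2·area/PQ ≈ 38.578.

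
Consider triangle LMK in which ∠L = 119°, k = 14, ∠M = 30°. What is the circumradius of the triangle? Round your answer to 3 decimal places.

The third angle is ∠K = 180° − ∠L − ∠M = 31.00°.
Law of sines: l = k·sin L/sin K ≈ 23.774.
Law of sines: m = k·sin M/sin K ≈ 13.591.
Circumradius = k/(2 sin K) ≈ 13.591.

R ≈ 13.591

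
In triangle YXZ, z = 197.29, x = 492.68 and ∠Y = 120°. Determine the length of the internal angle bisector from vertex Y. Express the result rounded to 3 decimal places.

By the law of cosines, y² = x² + z² − 2·x·z·cos Y = 3.7886e+05, so y ≈ 615.51.
The bisector from Y has length 2·x·z·cos(∠Y/2)/(x+z) ≈ 140.88.

t_Y ≈ 140.877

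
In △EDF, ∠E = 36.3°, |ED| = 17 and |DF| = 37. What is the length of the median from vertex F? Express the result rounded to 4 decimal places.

m_F ≈ 42.7525

Law of sines: sin F = |ED|·sin E/|DF| ≈ 0.27201.
Since |DF| ≥ |ED|, only the acute value applies: ∠F ≈ 15.78°.
Then ∠D = 180° − ∠E − ∠F ≈ 127.92°.
Law of sines gives |FE| = |DF|·sin D/sin E ≈ 49.306.
Median from F: ½√(2·|DF|² + 2·|FE|² − |ED|²) ≈ 42.753.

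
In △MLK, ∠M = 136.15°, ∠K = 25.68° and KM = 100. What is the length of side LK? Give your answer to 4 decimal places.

222.1583

The third angle is ∠L = 180° − ∠K − ∠M = 18.17°.
Law of sines: LK = KM·sin M/sin L ≈ 222.16.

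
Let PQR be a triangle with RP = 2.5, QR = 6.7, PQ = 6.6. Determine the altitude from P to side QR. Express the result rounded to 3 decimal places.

2.435

Semiperimeter s = (6.7 + 2.5 + 6.6)/2 = 7.9.
Heron's formula: area = √(7.9·1.2·5.4·1.3) ≈ 8.1578.
The altitude from P has length 2·area/QR ≈ 2.4352.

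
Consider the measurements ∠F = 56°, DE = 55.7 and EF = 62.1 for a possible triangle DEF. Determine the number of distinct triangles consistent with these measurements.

2

EF·sin F = 62.1·sin(56°) ≈ 51.48.
Since EF sin F < DE < EF (51.48 < 55.7 < 62.1), two triangles exist.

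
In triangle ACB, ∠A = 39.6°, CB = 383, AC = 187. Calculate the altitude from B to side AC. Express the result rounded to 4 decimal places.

Law of sines: sin B = AC·sin A/CB ≈ 0.31122.
Since CB ≥ AC, only the acute value applies: ∠B ≈ 18.13°.
Then ∠C = 180° − ∠A − ∠B ≈ 122.27°.
Law of sines gives BA = CB·sin C/sin A ≈ 508.07.
Area = ½·CB·AC·sin C ≈ 30280.
The altitude from B has length 2·area/AC ≈ 323.85.

323.8529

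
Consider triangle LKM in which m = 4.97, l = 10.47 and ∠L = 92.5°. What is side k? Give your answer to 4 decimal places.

Law of sines: sin M = m·sin L/l ≈ 0.47424.
Since l ≥ m, only the acute value applies: ∠M ≈ 28.31°.
Then ∠K = 180° − ∠L − ∠M ≈ 59.19°.
Law of sines gives k = l·sin K/sin L ≈ 9.001.

9.0010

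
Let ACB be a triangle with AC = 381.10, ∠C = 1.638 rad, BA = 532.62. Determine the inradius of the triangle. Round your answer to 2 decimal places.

Law of sines: sin B = AC·sin C/BA ≈ 0.71390.
Since BA ≥ AC, only the acute value applies: ∠B ≈ 0.795 rad.
Then ∠A = π − ∠C − ∠B ≈ 0.709 rad.
Law of sines gives CB = BA·sin A/sin C ≈ 347.37.
Area = ½·BA·AC·sin A ≈ 66042.
Semiperimeter s = (347.37+532.62+381.1)/2 = 630.55.
Inradius = area/s = 66042/630.55 ≈ 104.74.

r ≈ 104.74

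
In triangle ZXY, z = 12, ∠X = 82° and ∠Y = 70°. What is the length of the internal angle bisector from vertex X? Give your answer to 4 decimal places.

The third angle is ∠Z = 180° − ∠X − ∠Y = 28.00°.
Law of sines: x = z·sin X/sin Z ≈ 25.312.
Law of sines: y = z·sin Y/sin Z ≈ 24.019.
The bisector from X has length 2·y·z·cos(∠X/2)/(y+z) ≈ 12.079.

t_X ≈ 12.0786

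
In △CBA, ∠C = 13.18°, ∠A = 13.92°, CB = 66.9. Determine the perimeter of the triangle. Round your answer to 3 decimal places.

The third angle is ∠B = 180° − ∠A − ∠C = 152.90°.
Law of sines: BA = CB·sin C/sin A ≈ 63.408.
Law of sines: AC = CB·sin B/sin A ≈ 126.68.
Semiperimeter s = (63.408+126.68+66.9)/2 = 128.5.
Perimeter = 63.408 + 126.68 + 66.9 = 256.99.

perimeter ≈ 256.992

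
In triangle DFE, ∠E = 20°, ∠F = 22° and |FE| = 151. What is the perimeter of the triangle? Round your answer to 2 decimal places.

The third angle is ∠D = 180° − ∠F − ∠E = 138.00°.
Law of sines: |ED| = |FE|·sin F/sin D ≈ 84.536.
Law of sines: |DF| = |FE|·sin E/sin D ≈ 77.182.
Semiperimeter s = (151+84.536+77.182)/2 = 156.36.
Perimeter = 151 + 84.536 + 77.182 = 312.72.

312.72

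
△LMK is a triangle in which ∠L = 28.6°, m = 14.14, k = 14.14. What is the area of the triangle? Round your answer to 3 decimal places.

Area = ½·m·k·sin L ≈ 47.855.

47.855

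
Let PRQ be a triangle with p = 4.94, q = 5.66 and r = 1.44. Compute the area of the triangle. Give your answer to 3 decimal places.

Semiperimeter s = (4.94 + 1.44 + 5.66)/2 = 6.02.
Heron's formula: area = √(6.02·1.08·4.58·0.36) ≈ 3.2741.

area ≈ 3.274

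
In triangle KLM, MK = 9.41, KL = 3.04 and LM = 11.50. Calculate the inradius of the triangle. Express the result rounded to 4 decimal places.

Semiperimeter s = (11.5 + 9.41 + 3.04)/2 = 11.975.
Heron's formula: area = √(11.975·0.475·2.565·8.935) ≈ 11.418.
Inradius = area/s = 11.418/11.975 ≈ 0.95345.

r ≈ 0.9535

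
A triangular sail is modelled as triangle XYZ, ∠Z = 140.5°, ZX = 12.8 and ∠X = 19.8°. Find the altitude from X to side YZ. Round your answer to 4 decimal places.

8.1418

The third angle is ∠Y = 180° − ∠Z − ∠X = 19.70°.
Law of sines: YZ = ZX·sin X/sin Y ≈ 12.862.
Law of sines: XY = ZX·sin Z/sin Y ≈ 24.153.
Area = ½·ZX·YZ·sin Z ≈ 52.361.
The altitude from X has length 2·area/YZ ≈ 8.1418.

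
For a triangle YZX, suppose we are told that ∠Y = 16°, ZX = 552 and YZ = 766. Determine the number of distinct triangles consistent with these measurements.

2

YZ·sin Y = 766·sin(16°) ≈ 211.1.
Since YZ sin Y < ZX < YZ (211.1 < 552 < 766), two triangles exist.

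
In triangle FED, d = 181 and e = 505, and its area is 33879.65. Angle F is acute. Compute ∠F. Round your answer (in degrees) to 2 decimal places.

From area = ½·e·d·sin F, we get sin F = 2·area/(e·d) ≈ 0.74131.
Taking the acute solution, ∠F ≈ 47.84°.

47.84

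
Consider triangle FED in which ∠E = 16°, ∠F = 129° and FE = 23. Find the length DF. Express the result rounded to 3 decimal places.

11.053

The third angle is ∠D = 180° − ∠F − ∠E = 35.00°.
Law of sines: DF = FE·sin E/sin D ≈ 11.053.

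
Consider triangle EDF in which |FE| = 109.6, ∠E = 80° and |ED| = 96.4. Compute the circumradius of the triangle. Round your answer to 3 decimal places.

By the law of cosines, |DF|² = |FE|² + |ED|² − 2·|FE|·|ED|·cos E = 17636, so |DF| ≈ 132.8.
Area = ½·|FE|·|ED|·sin E ≈ 5202.5.
Circumradius = |DF|/(2 sin E) ≈ 67.424.

67.424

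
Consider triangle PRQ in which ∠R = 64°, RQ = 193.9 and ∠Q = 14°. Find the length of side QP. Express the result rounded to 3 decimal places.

The third angle is ∠P = 180° − ∠R − ∠Q = 102.00°.
Law of sines: QP = RQ·sin R/sin P ≈ 178.17.

178.170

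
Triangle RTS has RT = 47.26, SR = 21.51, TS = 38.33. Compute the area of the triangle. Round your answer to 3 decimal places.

area ≈ 405.283

Semiperimeter s = (38.33 + 21.51 + 47.26)/2 = 53.55.
Heron's formula: area = √(53.55·15.22·32.04·6.29) ≈ 405.28.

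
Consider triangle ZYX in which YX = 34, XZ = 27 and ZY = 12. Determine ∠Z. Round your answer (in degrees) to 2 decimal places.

115.90

By the law of cosines, cos Z = (XZ² + ZY² − YX²) / (2·XZ·ZY) ≈ -0.43673, so ∠Z ≈ 115.90°.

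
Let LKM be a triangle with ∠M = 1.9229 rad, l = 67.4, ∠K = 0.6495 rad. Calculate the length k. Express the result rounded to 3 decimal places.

75.633

The third angle is ∠L = π − ∠K − ∠M = 0.5692 rad.
Law of sines: k = l·sin K/sin L ≈ 75.633.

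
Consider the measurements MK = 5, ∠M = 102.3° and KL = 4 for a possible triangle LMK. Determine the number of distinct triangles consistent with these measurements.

MK·sin M = 5·sin(102.3°) ≈ 4.885.
Since ∠M is not acute, a triangle exists only if KL > MK; here KL ≤ MK, so there is no triangle.

0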